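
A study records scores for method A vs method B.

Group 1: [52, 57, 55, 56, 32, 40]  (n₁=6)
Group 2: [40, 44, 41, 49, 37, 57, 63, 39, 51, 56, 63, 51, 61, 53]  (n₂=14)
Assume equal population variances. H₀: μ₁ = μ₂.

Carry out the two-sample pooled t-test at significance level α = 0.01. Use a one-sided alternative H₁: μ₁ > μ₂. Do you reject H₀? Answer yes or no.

x̄₁=48.667, s₁=10.270, n₁=6
x̄₂=50.357, s₂=9.035, n₂=14
s_p² = [5·10.270² + 13·9.035²]/18 = 88.2526
SE = √(s_p²·(1/6+1/14)) = 4.5839
t = (48.667−50.357)/4.5839 = -0.3688
df = 18
p-value (one-sided, H₁ greater) = 0.64170
At α=0.01: p ≥ α → fail to reject H₀

reject H₀: no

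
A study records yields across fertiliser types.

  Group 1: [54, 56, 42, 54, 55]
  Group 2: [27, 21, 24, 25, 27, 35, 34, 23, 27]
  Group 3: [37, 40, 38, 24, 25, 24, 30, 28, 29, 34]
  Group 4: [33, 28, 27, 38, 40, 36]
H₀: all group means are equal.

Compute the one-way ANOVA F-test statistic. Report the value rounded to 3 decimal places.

test statistic = 24.524

Group means [52.20, 27.00, 30.90, 33.67], grand mean 33.833
SSB = Σnᵢ(x̄ᵢ−x̄)² = 2193.133; SSW = ΣΣ(x−x̄ᵢ)² = 775.033
MSB = 2193.133/3 = 731.0444; MSW = 775.033/26 = 29.8090
F = MSB/MSW = 24.5243
df = (3, 26)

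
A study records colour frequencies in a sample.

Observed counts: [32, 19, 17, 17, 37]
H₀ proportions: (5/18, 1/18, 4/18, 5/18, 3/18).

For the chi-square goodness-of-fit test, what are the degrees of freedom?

degrees of freedom = 4

df = k − 1 = 5 − 1 = 4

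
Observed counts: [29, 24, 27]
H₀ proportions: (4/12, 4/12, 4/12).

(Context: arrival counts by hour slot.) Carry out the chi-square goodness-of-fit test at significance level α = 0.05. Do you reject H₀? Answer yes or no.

reject H₀: no

n = 80; E_i = n·p_i = [26.67, 26.67, 26.67]
χ² = (29−26.67)²/26.67 + (24−26.67)²/26.67 + (27−26.67)²/26.67 = 0.4750
df = 2
p-value (upper-tail) = 0.78860
At α=0.05: p ≥ α → fail to reject H₀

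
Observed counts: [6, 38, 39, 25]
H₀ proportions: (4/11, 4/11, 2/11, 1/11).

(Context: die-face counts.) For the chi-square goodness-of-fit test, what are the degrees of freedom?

df = k − 1 = 4 − 1 = 3

degrees of freedom = 3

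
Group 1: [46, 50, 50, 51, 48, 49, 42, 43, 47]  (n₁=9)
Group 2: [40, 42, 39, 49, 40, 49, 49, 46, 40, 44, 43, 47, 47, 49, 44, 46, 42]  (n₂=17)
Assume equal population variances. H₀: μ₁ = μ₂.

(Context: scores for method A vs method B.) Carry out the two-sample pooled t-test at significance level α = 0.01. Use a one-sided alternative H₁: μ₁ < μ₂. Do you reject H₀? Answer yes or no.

x̄₁=47.333, s₁=3.162, n₁=9
x̄₂=44.471, s₂=3.573, n₂=17
s_p² = [8·3.162² + 16·3.573²]/24 = 11.8431
SE = √(s_p²·(1/9+1/17)) = 1.4186
t = (47.333−44.471)/1.4186 = 2.0179
df = 24
p-value (one-sided, H₁ less) = 0.97254
At α=0.01: p ≥ α → fail to reject H₀

reject H₀: no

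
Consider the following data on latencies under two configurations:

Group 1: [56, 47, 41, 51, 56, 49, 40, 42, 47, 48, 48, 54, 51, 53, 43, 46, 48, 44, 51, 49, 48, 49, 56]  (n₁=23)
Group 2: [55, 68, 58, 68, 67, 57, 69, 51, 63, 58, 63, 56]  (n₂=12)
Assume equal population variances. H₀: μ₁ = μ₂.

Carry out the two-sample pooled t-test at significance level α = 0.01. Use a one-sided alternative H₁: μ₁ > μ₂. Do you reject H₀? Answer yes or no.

reject H₀: no

x̄₁=48.565, s₁=4.630, n₁=23
x̄₂=61.083, s₂=6.037, n₂=12
s_p² = [22·4.630² + 11·6.037²]/33 = 26.4415
SE = √(s_p²·(1/23+1/12)) = 1.8311
t = (48.565−61.083)/1.8311 = -6.8362
df = 33
p-value (one-sided, H₁ greater) = 1.00000
At α=0.01: p ≥ α → fail to reject H₀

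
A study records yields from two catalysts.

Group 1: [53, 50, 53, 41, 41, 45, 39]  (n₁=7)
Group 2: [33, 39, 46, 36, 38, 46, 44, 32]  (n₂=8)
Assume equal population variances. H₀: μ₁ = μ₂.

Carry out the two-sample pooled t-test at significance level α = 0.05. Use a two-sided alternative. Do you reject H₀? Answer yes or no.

x̄₁=46.000, s₁=5.972, n₁=7
x̄₂=39.250, s₂=5.574, n₂=8
s_p² = [6·5.972² + 7·5.574²]/13 = 33.1923
SE = √(s_p²·(1/7+1/8)) = 2.9817
t = (46.000−39.250)/2.9817 = 2.2638
df = 13
p-value (two-sided) = 0.04134
At α=0.05: p < α → reject H₀

reject H₀: yes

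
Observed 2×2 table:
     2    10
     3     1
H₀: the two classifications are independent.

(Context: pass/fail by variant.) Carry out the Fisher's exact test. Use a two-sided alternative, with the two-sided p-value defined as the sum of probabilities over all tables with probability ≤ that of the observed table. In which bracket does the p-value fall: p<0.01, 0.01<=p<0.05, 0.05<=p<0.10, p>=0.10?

Margins: r₁=12, r₂=4, c₁=5, c₂=11, n=16
p_obs = C(12,2)·C(4,3)/C(16,5); sum pmf over tables with pmf ≤ p_obs
p-value (two-sided) = 0.06319
→ bracket: 0.05<=p<0.10

p-value bracket: 0.05<=p<0.10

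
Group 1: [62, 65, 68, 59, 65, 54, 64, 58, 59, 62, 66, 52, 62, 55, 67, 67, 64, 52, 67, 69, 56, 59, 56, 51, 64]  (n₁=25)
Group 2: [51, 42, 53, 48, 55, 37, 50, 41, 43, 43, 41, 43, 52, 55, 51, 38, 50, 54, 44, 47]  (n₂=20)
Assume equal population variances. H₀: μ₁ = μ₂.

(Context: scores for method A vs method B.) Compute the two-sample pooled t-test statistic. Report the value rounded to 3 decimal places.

x̄₁=60.920, s₁=5.499, n₁=25
x̄₂=46.900, s₂=5.730, n₂=20
s_p² = [24·5.499² + 19·5.730²]/43 = 31.3870
SE = √(s_p²·(1/25+1/20)) = 1.6807
t = (60.920−46.900)/1.6807 = 8.3417
df = 43

test statistic = 8.342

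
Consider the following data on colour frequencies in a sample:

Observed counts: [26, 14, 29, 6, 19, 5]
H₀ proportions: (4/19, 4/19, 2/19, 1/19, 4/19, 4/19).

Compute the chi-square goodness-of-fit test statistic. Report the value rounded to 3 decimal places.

n = 99; E_i = n·p_i = [20.84, 20.84, 10.42, 5.21, 20.84, 20.84]
χ² = (26−20.84)²/20.84 + (14−20.84)²/20.84 + (29−10.42)²/10.42 + (6−5.21)²/5.21 + (19−20.84)²/20.84 + (5−20.84)²/20.84 = 48.9697
df = 5

test statistic = 48.970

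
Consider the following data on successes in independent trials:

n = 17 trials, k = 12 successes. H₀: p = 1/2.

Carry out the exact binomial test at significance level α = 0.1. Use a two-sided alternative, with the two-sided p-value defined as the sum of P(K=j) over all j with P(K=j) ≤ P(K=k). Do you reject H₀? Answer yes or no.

reject H₀: no

Exact binomial: n=17, k=12, p₀=1/2=0.5000
P(X=j) = C(n,j)·p₀^j·(1−p₀)^(n−j); p = Σ P(X=j) over j with P(X=j) ≤ P(X=12)
p-value (two-sided) = 0.14346
At α=0.1: p ≥ α → fail to reject H₀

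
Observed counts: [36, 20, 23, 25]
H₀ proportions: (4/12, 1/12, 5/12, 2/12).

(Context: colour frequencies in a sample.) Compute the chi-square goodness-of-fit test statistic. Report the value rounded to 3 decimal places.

n = 104; E_i = n·p_i = [34.67, 8.67, 43.33, 17.33]
χ² = (36−34.67)²/34.67 + (20−8.67)²/8.67 + (23−43.33)²/43.33 + (25−17.33)²/17.33 = 27.8038
df = 3

test statistic = 27.804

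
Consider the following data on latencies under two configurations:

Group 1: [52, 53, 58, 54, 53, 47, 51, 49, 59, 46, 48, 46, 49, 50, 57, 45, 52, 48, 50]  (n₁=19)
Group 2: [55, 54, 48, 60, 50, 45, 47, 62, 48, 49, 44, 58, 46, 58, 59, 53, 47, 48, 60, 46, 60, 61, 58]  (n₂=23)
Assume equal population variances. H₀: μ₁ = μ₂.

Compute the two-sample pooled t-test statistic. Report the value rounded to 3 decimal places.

test statistic = -1.204

x̄₁=50.895, s₁=4.067, n₁=19
x̄₂=52.870, s₂=6.115, n₂=23
s_p² = [18·4.067² + 22·6.115²]/40 = 28.0100
SE = √(s_p²·(1/19+1/23)) = 1.6407
t = (50.895−52.870)/1.6407 = -1.2036
df = 40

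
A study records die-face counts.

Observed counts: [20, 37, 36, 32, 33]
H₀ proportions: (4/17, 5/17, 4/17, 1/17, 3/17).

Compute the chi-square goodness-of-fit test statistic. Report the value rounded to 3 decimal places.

test statistic = 66.314

n = 158; E_i = n·p_i = [37.18, 46.47, 37.18, 9.29, 27.88]
χ² = (20−37.18)²/37.18 + (37−46.47)²/46.47 + (36−37.18)²/37.18 + (32−9.29)²/9.29 + (33−27.88)²/27.88 = 66.3139
df = 4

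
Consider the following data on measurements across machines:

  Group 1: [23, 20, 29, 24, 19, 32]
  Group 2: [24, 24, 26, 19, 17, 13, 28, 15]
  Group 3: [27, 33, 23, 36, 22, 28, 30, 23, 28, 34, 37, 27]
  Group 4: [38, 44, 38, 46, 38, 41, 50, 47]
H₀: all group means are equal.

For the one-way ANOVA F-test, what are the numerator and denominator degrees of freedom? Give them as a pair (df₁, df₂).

degrees of freedom = [3, 30]

k = 4 groups, N = 34 total
df = (k−1, N−k) = (4−1, 34−4) = (3, 30)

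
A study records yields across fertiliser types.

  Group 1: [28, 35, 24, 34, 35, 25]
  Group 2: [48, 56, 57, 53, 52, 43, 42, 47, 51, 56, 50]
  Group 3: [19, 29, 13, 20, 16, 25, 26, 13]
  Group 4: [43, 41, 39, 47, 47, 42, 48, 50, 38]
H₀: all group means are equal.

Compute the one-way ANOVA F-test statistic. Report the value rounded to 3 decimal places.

test statistic = 62.461

Group means [30.17, 50.45, 20.12, 43.89], grand mean 38.000
SSB = Σnᵢ(x̄ᵢ−x̄)² = 4942.676; SSW = ΣΣ(x−x̄ᵢ)² = 791.324
MSB = 4942.676/3 = 1647.5585; MSW = 791.324/30 = 26.3775
F = MSB/MSW = 62.4608
df = (3, 30)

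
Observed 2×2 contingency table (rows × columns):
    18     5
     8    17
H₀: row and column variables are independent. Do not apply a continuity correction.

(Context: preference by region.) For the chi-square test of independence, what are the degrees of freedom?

degrees of freedom = 1

df = (r−1)(c−1) = (2−1)·(2−1) = 1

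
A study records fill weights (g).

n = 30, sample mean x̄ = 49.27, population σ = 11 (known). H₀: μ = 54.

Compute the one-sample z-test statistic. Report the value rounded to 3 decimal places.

test statistic = -2.355

SE = σ/√n = 11/√30 = 2.0083
z = (x̄−μ₀)/SE = (49.27−54)/2.0083 = -2.3552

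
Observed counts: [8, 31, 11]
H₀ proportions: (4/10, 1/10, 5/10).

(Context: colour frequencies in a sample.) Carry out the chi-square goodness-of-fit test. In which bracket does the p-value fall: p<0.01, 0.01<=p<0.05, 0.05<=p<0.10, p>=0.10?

n = 50; E_i = n·p_i = [20.00, 5.00, 25.00]
χ² = (8−20.00)²/20.00 + (31−5.00)²/5.00 + (11−25.00)²/25.00 = 150.2400
df = 2
p-value (upper-tail) = 0.00000
→ bracket: p<0.01

p-value bracket: p<0.01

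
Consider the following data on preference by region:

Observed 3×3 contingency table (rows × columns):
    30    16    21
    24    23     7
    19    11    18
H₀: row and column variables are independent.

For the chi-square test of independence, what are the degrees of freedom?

degrees of freedom = 4

df = (r−1)(c−1) = (3−1)·(3−1) = 4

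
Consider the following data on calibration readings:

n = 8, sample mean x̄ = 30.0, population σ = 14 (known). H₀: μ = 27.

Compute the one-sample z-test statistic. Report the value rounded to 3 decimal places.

test statistic = 0.606

SE = σ/√n = 14/√8 = 4.9497
z = (x̄−μ₀)/SE = (30.0−27)/4.9497 = 0.6061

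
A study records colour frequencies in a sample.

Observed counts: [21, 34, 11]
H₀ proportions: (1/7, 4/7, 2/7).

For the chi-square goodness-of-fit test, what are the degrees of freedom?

df = k − 1 = 3 − 1 = 2

degrees of freedom = 2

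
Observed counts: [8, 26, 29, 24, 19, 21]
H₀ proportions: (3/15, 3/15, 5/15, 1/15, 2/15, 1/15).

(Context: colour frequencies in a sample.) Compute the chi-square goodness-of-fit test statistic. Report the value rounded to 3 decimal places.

test statistic = 63.437

n = 127; E_i = n·p_i = [25.40, 25.40, 42.33, 8.47, 16.93, 8.47]
χ² = (8−25.40)²/25.40 + (26−25.40)²/25.40 + (29−42.33)²/42.33 + (24−8.47)²/8.47 + (19−16.93)²/16.93 + (21−8.47)²/8.47 = 63.4370
df = 5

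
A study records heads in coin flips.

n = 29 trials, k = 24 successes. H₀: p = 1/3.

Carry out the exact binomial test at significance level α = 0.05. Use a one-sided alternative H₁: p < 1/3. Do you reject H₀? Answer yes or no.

Exact binomial: n=29, k=24, p₀=1/3=0.3333
P(X≤24) from Σ C(n,i)·p₀^i·(1−p₀)^(n−i)
p-value (one-sided, H₁ less) = 1.00000
At α=0.05: p ≥ α → fail to reject H₀

reject H₀: no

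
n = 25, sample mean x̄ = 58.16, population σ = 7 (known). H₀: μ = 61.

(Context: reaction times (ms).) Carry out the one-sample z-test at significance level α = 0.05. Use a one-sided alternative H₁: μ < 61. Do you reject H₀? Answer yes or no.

SE = σ/√n = 7/√25 = 1.4000
z = (x̄−μ₀)/SE = (58.16−61)/1.4000 = -2.0286
p-value (one-sided, H₁ less) = 0.02125
At α=0.05: p < α → reject H₀

reject H₀: yes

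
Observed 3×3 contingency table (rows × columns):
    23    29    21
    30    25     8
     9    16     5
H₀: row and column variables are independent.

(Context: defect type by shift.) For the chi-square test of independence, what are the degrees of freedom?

df = (r−1)(c−1) = (3−1)·(3−1) = 4

degrees of freedom = 4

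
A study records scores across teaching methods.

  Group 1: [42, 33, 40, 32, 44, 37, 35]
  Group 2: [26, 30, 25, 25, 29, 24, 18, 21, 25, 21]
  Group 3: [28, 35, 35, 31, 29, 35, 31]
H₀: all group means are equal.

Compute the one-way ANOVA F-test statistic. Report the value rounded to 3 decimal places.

test statistic = 25.815

Group means [37.57, 24.40, 32.00], grand mean 30.458
SSB = Σnᵢ(x̄ᵢ−x̄)² = 737.844; SSW = ΣΣ(x−x̄ᵢ)² = 300.114
MSB = 737.844/2 = 368.9220; MSW = 300.114/21 = 14.2912
F = MSB/MSW = 25.8147
df = (2, 21)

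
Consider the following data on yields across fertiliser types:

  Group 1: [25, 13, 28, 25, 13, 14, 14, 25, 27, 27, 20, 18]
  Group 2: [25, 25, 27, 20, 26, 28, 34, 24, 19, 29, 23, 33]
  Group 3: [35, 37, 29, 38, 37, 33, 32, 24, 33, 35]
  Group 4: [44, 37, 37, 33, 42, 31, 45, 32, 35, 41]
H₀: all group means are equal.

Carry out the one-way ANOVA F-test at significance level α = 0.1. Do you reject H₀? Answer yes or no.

Group means [20.75, 26.08, 33.30, 37.70], grand mean 28.909
SSB = Σnᵢ(x̄ᵢ−x̄)² = 1860.270; SSW = ΣΣ(x−x̄ᵢ)² = 1023.367
MSB = 1860.270/3 = 620.0899; MSW = 1023.367/40 = 25.5842
F = MSB/MSW = 24.2373
df = (3, 40)
p-value (upper-tail) = 0.00000
At α=0.1: p < α → reject H₀

reject H₀: yes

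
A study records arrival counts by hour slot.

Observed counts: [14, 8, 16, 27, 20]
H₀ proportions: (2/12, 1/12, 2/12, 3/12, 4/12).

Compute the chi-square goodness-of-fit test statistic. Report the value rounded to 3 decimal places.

n = 85; E_i = n·p_i = [14.17, 7.08, 14.17, 21.25, 28.33]
χ² = (14−14.17)²/14.17 + (8−7.08)²/7.08 + (16−14.17)²/14.17 + (27−21.25)²/21.25 + (20−28.33)²/28.33 = 4.3647
df = 4

test statistic = 4.365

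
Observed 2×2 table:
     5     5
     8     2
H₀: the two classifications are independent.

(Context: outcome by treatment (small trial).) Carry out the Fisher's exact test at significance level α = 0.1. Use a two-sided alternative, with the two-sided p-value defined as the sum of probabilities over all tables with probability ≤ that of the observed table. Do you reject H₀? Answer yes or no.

Margins: r₁=10, r₂=10, c₁=13, c₂=7, n=20
p_obs = C(10,5)·C(10,8)/C(20,13); sum pmf over tables with pmf ≤ p_obs
p-value (two-sided) = 0.34985
At α=0.1: p ≥ α → fail to reject H₀

reject H₀: no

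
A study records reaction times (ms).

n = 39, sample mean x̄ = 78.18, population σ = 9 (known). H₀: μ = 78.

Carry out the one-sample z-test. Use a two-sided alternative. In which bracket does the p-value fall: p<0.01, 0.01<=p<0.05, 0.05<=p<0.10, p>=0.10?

SE = σ/√n = 9/√39 = 1.4412
z = (x̄−μ₀)/SE = (78.18−78)/1.4412 = 0.1249
p-value (two-sided) = 0.90060
→ bracket: p>=0.10

p-value bracket: p>=0.10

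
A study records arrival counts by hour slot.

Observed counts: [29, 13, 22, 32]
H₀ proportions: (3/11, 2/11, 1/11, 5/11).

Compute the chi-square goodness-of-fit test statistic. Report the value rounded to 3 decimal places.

test statistic = 24.729

n = 96; E_i = n·p_i = [26.18, 17.45, 8.73, 43.64]
χ² = (29−26.18)²/26.18 + (13−17.45)²/17.45 + (22−8.73)²/8.73 + (32−43.64)²/43.64 = 24.7288
df = 3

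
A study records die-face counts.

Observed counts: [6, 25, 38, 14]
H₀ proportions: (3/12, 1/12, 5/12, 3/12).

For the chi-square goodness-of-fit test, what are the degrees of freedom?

df = k − 1 = 4 − 1 = 3

degrees of freedom = 3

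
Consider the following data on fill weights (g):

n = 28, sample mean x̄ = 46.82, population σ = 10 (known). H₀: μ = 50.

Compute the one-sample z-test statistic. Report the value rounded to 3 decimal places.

test statistic = -1.683

SE = σ/√n = 10/√28 = 1.8898
z = (x̄−μ₀)/SE = (46.82−50)/1.8898 = -1.6827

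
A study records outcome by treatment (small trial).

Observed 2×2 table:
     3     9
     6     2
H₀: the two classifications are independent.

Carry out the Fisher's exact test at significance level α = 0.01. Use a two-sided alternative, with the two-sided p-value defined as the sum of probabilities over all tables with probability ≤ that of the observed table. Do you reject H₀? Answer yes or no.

reject H₀: no

Margins: r₁=12, r₂=8, c₁=9, c₂=11, n=20
p_obs = C(12,3)·C(8,6)/C(20,9); sum pmf over tables with pmf ≤ p_obs
p-value (two-sided) = 0.06478
At α=0.01: p ≥ α → fail to reject H₀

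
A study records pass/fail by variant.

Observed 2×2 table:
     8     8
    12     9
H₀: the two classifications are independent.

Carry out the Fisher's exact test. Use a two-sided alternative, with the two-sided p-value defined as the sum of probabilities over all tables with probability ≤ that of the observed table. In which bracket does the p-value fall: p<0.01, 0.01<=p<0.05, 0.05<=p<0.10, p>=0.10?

p-value bracket: p>=0.10

Margins: r₁=16, r₂=21, c₁=20, c₂=17, n=37
p_obs = C(16,8)·C(21,12)/C(37,20); sum pmf over tables with pmf ≤ p_obs
p-value (two-sided) = 0.74631
→ bracket: p>=0.10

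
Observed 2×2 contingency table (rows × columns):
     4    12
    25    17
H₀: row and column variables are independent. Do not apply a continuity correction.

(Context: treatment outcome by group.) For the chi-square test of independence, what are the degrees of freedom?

df = (r−1)(c−1) = (2−1)·(2−1) = 1

degrees of freedom = 1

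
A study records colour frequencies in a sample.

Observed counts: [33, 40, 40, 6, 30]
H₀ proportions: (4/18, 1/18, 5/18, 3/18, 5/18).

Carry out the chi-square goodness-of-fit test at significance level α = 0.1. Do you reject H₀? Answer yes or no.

n = 149; E_i = n·p_i = [33.11, 8.28, 41.39, 24.83, 41.39]
χ² = (33−33.11)²/33.11 + (40−8.28)²/8.28 + (40−41.39)²/41.39 + (6−24.83)²/24.83 + (30−41.39)²/41.39 = 139.0302
df = 4
p-value (upper-tail) = 0.00000
At α=0.1: p < α → reject H₀

reject H₀: yes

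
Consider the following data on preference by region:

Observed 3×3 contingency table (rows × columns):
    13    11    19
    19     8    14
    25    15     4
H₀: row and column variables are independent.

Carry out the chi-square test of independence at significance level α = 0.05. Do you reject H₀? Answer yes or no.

reject H₀: yes

Row totals [43, 41, 44], col totals [57, 34, 37], n=128
χ² = (13−19.15)²/19.15 + (11−11.42)²/11.42 + (19−12.43)²/12.43 + (19−18.26)²/18.26 + (8−10.89)²/10.89 + (14−11.85)²/11.85 + (25−19.59)²/19.59 + (15−11.69)²/11.69 + (4−12.72)²/12.72 = 15.0570
df = 4
p-value (upper-tail) = 0.00458
At α=0.05: p < α → reject H₀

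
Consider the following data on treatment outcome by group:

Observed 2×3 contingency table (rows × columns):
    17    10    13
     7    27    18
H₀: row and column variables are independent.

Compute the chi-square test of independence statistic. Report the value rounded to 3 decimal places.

Row totals [40, 52], col totals [24, 37, 31], n=92
χ² = (17−10.43)²/10.43 + (10−16.09)²/16.09 + (13−13.48)²/13.48 + (7−13.57)²/13.57 + (27−20.91)²/20.91 + (18−17.52)²/17.52 = 11.4129
df = 2

test statistic = 11.413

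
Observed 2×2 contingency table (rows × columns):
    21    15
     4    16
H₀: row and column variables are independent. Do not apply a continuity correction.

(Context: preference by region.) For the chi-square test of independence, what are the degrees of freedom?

degrees of freedom = 1

df = (r−1)(c−1) = (2−1)·(2−1) = 1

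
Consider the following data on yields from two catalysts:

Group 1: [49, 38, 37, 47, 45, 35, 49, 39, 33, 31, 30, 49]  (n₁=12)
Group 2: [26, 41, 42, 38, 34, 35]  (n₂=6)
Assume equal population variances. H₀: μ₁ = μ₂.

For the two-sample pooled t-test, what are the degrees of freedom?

degrees of freedom = 16

df = n₁ + n₂ − 2 = 12 + 6 − 2 = 16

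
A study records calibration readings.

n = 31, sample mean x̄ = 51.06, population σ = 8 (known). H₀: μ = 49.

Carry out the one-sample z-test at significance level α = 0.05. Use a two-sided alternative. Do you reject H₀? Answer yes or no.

reject H₀: no

SE = σ/√n = 8/√31 = 1.4368
z = (x̄−μ₀)/SE = (51.06−49)/1.4368 = 1.4337
p-value (two-sided) = 0.15166
At α=0.05: p ≥ α → fail to reject H₀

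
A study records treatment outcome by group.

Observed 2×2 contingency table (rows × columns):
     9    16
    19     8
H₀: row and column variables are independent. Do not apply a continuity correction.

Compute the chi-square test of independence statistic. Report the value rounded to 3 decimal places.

Row totals [25, 27], col totals [28, 24], n=52
χ² = (9−13.46)²/13.46 + (16−11.54)²/11.54 + (19−14.54)²/14.54 + (8−12.46)²/12.46 = 6.1703
df = 1

test statistic = 6.170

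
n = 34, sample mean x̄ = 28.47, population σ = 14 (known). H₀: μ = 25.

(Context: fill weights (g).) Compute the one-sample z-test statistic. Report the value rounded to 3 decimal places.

test statistic = 1.445

SE = σ/√n = 14/√34 = 2.4010
z = (x̄−μ₀)/SE = (28.47−25)/2.4010 = 1.4452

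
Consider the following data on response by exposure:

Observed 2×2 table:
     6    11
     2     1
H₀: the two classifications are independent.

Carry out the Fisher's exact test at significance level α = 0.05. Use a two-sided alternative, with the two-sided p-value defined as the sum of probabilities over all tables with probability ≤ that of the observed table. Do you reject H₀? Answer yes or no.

reject H₀: no

Margins: r₁=17, r₂=3, c₁=8, c₂=12, n=20
p_obs = C(17,6)·C(3,2)/C(20,8); sum pmf over tables with pmf ≤ p_obs
p-value (two-sided) = 0.53684
At α=0.05: p ≥ α → fail to reject H₀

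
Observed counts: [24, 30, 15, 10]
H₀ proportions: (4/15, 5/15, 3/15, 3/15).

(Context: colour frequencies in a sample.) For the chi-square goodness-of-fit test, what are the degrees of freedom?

df = k − 1 = 4 − 1 = 3

degrees of freedom = 3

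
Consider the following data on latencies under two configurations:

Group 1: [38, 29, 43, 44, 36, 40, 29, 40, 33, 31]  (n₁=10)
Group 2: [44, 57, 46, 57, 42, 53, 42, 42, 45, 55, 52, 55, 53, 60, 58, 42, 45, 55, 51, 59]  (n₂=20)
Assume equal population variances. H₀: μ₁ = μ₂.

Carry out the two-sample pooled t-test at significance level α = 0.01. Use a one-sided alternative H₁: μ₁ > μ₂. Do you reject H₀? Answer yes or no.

reject H₀: no

x̄₁=36.300, s₁=5.579, n₁=10
x̄₂=50.650, s₂=6.450, n₂=20
s_p² = [9·5.579² + 19·6.450²]/28 = 38.2375
SE = √(s_p²·(1/10+1/20)) = 2.3949
t = (36.300−50.650)/2.3949 = -5.9919
df = 28
p-value (one-sided, H₁ greater) = 1.00000
At α=0.01: p ≥ α → fail to reject H₀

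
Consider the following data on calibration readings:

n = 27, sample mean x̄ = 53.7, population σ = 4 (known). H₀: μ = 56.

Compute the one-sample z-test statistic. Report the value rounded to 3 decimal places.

test statistic = -2.988

SE = σ/√n = 4/√27 = 0.7698
z = (x̄−μ₀)/SE = (53.7−56)/0.7698 = -2.9878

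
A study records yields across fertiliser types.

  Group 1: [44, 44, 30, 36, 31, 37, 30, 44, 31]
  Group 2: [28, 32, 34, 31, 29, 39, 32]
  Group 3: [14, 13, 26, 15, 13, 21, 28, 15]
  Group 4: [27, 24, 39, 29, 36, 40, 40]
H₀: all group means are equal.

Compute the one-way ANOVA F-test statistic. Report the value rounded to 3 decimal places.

Group means [36.33, 32.14, 18.12, 33.57], grand mean 30.065
SSB = Σnᵢ(x̄ᵢ−x̄)² = 1610.425; SSW = ΣΣ(x−x̄ᵢ)² = 923.446
MSB = 1610.425/3 = 536.8082; MSW = 923.446/27 = 34.2017
F = MSB/MSW = 15.6954
df = (3, 27)

test statistic = 15.695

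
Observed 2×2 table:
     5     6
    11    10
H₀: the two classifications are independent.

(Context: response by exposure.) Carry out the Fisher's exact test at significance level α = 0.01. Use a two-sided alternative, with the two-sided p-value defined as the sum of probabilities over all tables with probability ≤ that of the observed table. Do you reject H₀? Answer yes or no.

reject H₀: no

Margins: r₁=11, r₂=21, c₁=16, c₂=16, n=32
p_obs = C(11,5)·C(21,11)/C(32,16); sum pmf over tables with pmf ≤ p_obs
p-value (two-sided) = 1.00000
At α=0.01: p ≥ α → fail to reject H₀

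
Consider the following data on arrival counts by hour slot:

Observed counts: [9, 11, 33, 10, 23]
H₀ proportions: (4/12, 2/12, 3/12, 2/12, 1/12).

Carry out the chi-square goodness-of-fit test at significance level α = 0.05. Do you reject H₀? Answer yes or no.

reject H₀: yes

n = 86; E_i = n·p_i = [28.67, 14.33, 21.50, 14.33, 7.17]
χ² = (9−28.67)²/28.67 + (11−14.33)²/14.33 + (33−21.50)²/21.50 + (10−14.33)²/14.33 + (23−7.17)²/7.17 = 56.7093
df = 4
p-value (upper-tail) = 0.00000
At α=0.05: p < α → reject H₀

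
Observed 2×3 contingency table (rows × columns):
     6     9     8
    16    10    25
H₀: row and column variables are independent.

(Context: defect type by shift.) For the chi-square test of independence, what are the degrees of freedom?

degrees of freedom = 2

df = (r−1)(c−1) = (2−1)·(3−1) = 2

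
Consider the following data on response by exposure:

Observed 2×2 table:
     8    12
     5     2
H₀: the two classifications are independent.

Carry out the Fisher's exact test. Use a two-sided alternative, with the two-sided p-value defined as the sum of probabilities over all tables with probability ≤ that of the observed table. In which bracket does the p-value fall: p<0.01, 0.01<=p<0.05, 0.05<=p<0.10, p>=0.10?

Margins: r₁=20, r₂=7, c₁=13, c₂=14, n=27
p_obs = C(20,8)·C(7,5)/C(27,13); sum pmf over tables with pmf ≤ p_obs
p-value (two-sided) = 0.20870
→ bracket: p>=0.10

p-value bracket: p>=0.10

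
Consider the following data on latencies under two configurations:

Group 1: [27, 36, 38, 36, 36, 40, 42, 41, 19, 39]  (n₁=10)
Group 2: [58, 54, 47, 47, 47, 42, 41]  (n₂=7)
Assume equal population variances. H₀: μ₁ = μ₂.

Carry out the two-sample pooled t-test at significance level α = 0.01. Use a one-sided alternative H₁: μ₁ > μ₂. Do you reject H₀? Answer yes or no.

reject H₀: no

x̄₁=35.400, s₁=7.121, n₁=10
x̄₂=48.000, s₂=6.110, n₂=7
s_p² = [9·7.121² + 6·6.110²]/15 = 45.3600
SE = √(s_p²·(1/10+1/7)) = 3.3190
t = (35.400−48.000)/3.3190 = -3.7963
df = 15
p-value (one-sided, H₁ greater) = 0.99912
At α=0.01: p ≥ α → fail to reject H₀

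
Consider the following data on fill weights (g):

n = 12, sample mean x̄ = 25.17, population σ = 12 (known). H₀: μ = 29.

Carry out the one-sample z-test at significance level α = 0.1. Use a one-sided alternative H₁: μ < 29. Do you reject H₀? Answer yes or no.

SE = σ/√n = 12/√12 = 3.4641
z = (x̄−μ₀)/SE = (25.17−29)/3.4641 = -1.1056
p-value (one-sided, H₁ less) = 0.13444
At α=0.1: p ≥ α → fail to reject H₀

reject H₀: no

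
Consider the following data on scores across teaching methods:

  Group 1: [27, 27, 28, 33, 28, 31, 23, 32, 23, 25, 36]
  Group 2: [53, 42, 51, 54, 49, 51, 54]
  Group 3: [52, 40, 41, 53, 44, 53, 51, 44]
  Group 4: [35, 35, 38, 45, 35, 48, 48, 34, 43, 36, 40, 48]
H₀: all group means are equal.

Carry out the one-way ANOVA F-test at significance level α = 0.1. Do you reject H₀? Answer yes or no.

Group means [28.45, 50.57, 47.25, 40.42], grand mean 40.263
SSB = Σnᵢ(x̄ᵢ−x̄)² = 2668.510; SSW = ΣΣ(x−x̄ᵢ)² = 848.858
MSB = 2668.510/3 = 889.5034; MSW = 848.858/34 = 24.9664
F = MSB/MSW = 35.6280
df = (3, 34)
p-value (upper-tail) = 0.00000
At α=0.1: p < α → reject H₀

reject H₀: yes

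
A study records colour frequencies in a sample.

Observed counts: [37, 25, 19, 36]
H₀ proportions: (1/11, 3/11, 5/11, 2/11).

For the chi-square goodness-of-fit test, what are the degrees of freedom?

degrees of freedom = 3

df = k − 1 = 4 − 1 = 3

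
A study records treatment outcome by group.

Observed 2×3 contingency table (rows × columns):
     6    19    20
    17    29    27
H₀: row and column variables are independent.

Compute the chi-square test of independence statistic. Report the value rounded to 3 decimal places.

Row totals [45, 73], col totals [23, 48, 47], n=118
χ² = (6−8.77)²/8.77 + (19−18.31)²/18.31 + (20−17.92)²/17.92 + (17−14.23)²/14.23 + (29−29.69)²/29.69 + (27−29.08)²/29.08 = 1.8467
df = 2

test statistic = 1.847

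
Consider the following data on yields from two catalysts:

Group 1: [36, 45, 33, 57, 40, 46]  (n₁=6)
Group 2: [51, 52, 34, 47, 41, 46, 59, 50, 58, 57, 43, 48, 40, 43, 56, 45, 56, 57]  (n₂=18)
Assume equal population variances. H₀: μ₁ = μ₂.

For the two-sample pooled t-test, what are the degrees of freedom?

degrees of freedom = 22

df = n₁ + n₂ − 2 = 6 + 18 − 2 = 22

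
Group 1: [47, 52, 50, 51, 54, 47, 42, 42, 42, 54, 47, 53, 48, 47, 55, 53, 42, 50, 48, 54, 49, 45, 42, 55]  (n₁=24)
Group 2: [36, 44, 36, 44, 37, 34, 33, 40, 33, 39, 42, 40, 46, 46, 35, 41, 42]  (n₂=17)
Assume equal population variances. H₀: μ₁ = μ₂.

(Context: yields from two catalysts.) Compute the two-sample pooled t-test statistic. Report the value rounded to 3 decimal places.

test statistic = 6.656

x̄₁=48.708, s₁=4.525, n₁=24
x̄₂=39.294, s₂=4.370, n₂=17
s_p² = [23·4.525² + 16·4.370²]/39 = 19.9099
SE = √(s_p²·(1/24+1/17)) = 1.4145
t = (48.708−39.294)/1.4145 = 6.6556
df = 39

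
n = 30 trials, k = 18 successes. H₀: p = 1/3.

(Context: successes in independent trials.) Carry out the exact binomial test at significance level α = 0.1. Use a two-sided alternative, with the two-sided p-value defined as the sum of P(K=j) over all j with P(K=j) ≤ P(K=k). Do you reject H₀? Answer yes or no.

Exact binomial: n=30, k=18, p₀=1/3=0.3333
P(X=j) = C(n,j)·p₀^j·(1−p₀)^(n−j); p = Σ P(X=j) over j with P(X=j) ≤ P(X=18)
p-value (two-sided) = 0.00311
At α=0.1: p < α → reject H₀

reject H₀: yes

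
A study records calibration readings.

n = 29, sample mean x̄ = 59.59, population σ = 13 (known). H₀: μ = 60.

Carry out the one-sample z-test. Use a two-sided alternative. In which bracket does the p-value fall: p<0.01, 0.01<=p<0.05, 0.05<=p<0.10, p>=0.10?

p-value bracket: p>=0.10

SE = σ/√n = 13/√29 = 2.4140
z = (x̄−μ₀)/SE = (59.59−60)/2.4140 = -0.1698
p-value (two-sided) = 0.86514
→ bracket: p>=0.10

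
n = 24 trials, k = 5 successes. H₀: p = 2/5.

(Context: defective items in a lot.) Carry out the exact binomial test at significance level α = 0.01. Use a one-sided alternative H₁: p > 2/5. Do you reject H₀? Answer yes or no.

Exact binomial: n=24, k=5, p₀=2/5=0.4000
P(X≥5) from Σ C(n,i)·p₀^i·(1−p₀)^(n−i)
p-value (one-sided, H₁ greater) = 0.98655
At α=0.01: p ≥ α → fail to reject H₀

reject H₀: no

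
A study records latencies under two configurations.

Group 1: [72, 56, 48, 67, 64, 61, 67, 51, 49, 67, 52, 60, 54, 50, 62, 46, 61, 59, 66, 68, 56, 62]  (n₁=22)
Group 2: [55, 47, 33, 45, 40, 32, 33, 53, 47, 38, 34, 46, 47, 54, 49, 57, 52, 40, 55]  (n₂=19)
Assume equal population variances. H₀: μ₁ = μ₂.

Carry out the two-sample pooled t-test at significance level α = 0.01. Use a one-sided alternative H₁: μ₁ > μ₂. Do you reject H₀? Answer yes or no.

x̄₁=59.000, s₁=7.464, n₁=22
x̄₂=45.105, s₂=8.313, n₂=19
s_p² = [21·7.464² + 18·8.313²]/39 = 61.8920
SE = √(s_p²·(1/22+1/19)) = 2.4639
t = (59.000−45.105)/2.4639 = 5.6394
df = 39
p-value (one-sided, H₁ greater) = 0.00000
At α=0.01: p < α → reject H₀

reject H₀: yes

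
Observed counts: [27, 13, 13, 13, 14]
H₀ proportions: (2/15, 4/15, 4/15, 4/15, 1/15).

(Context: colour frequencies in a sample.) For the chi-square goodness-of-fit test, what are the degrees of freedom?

df = k − 1 = 5 − 1 = 4

degrees of freedom = 4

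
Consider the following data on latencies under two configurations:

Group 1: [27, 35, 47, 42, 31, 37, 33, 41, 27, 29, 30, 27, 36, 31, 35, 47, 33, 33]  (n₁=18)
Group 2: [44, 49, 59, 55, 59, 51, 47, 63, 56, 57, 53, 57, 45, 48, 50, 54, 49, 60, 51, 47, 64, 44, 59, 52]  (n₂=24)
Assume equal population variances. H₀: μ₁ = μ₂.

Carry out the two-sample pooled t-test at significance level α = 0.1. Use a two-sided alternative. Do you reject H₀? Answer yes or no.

reject H₀: yes

x̄₁=34.500, s₁=6.280, n₁=18
x̄₂=53.042, s₂=5.886, n₂=24
s_p² = [17·6.280² + 23·5.886²]/40 = 36.6865
SE = √(s_p²·(1/18+1/24)) = 1.8886
t = (34.500−53.042)/1.8886 = -9.8178
df = 40
p-value (two-sided) = 0.00000
At α=0.1: p < α → reject H₀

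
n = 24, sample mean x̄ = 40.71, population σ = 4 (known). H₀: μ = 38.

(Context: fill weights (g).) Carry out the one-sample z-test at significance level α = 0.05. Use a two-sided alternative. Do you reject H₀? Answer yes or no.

SE = σ/√n = 4/√24 = 0.8165
z = (x̄−μ₀)/SE = (40.71−38)/0.8165 = 3.3191
p-value (two-sided) = 0.00090
At α=0.05: p < α → reject H₀

reject H₀: yes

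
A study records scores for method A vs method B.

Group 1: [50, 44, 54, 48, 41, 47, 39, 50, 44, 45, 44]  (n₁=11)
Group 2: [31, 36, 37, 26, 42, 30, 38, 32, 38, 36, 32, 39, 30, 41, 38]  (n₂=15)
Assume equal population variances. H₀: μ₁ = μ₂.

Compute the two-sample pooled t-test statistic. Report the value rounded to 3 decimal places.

x̄₁=46.000, s₁=4.336, n₁=11
x̄₂=35.067, s₂=4.621, n₂=15
s_p² = [10·4.336² + 14·4.621²]/24 = 20.2889
SE = √(s_p²·(1/11+1/15)) = 1.7880
t = (46.000−35.067)/1.7880 = 6.1148
df = 24

test statistic = 6.115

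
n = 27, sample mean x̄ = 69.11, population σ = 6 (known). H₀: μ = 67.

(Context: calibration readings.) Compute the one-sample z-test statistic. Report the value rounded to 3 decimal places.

SE = σ/√n = 6/√27 = 1.1547
z = (x̄−μ₀)/SE = (69.11−67)/1.1547 = 1.8273

test statistic = 1.827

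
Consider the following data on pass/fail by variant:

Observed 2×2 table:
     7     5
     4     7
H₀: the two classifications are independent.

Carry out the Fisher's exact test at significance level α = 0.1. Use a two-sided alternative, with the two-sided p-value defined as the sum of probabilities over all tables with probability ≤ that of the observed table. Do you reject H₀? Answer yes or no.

reject H₀: no

Margins: r₁=12, r₂=11, c₁=11, c₂=12, n=23
p_obs = C(12,7)·C(11,4)/C(23,11); sum pmf over tables with pmf ≤ p_obs
p-value (two-sided) = 0.41365
At α=0.1: p ≥ α → fail to reject H₀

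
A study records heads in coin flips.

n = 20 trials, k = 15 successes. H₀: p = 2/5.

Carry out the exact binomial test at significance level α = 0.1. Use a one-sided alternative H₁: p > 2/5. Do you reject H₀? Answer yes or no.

reject H₀: yes

Exact binomial: n=20, k=15, p₀=2/5=0.4000
P(X≥15) from Σ C(n,i)·p₀^i·(1−p₀)^(n−i)
p-value (one-sided, H₁ greater) = 0.00161
At α=0.1: p < α → reject H₀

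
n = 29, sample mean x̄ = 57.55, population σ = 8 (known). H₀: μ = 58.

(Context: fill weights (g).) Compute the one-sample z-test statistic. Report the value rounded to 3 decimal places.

SE = σ/√n = 8/√29 = 1.4856
z = (x̄−μ₀)/SE = (57.55−58)/1.4856 = -0.3029

test statistic = -0.303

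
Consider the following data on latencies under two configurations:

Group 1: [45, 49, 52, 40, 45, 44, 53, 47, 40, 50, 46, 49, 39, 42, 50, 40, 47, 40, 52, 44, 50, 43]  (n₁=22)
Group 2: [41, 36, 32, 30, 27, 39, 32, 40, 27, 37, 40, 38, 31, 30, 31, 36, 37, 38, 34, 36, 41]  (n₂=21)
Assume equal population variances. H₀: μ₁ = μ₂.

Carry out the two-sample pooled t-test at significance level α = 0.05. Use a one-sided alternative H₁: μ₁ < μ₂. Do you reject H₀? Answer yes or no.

x̄₁=45.773, s₁=4.450, n₁=22
x̄₂=34.905, s₂=4.449, n₂=21
s_p² = [21·4.450² + 20·4.449²]/41 = 19.7969
SE = √(s_p²·(1/22+1/21)) = 1.3574
t = (45.773−34.905)/1.3574 = 8.0064
df = 41
p-value (one-sided, H₁ less) = 1.00000
At α=0.05: p ≥ α → fail to reject H₀

reject H₀: no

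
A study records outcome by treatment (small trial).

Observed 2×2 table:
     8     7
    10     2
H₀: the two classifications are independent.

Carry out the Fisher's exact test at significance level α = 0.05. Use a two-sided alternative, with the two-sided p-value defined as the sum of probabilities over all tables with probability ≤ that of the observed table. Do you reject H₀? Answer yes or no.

Margins: r₁=15, r₂=12, c₁=18, c₂=9, n=27
p_obs = C(15,8)·C(12,10)/C(27,18); sum pmf over tables with pmf ≤ p_obs
p-value (two-sided) = 0.21724
At α=0.05: p ≥ α → fail to reject H₀

reject H₀: no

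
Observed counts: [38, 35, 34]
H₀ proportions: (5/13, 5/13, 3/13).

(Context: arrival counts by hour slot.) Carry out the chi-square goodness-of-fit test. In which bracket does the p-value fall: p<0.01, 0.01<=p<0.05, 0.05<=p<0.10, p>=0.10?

p-value bracket: 0.05<=p<0.10

n = 107; E_i = n·p_i = [41.15, 41.15, 24.69]
χ² = (38−41.15)²/41.15 + (35−41.15)²/41.15 + (34−24.69)²/24.69 = 4.6704
df = 2
p-value (upper-tail) = 0.09679
→ bracket: 0.05<=p<0.10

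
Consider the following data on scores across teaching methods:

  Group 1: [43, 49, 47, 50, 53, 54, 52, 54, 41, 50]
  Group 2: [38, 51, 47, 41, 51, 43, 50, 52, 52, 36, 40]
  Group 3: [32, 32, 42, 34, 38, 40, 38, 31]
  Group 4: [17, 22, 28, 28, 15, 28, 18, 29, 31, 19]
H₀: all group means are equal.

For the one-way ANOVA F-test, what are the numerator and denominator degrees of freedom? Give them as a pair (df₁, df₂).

degrees of freedom = [3, 35]

k = 4 groups, N = 39 total
df = (k−1, N−k) = (4−1, 39−4) = (3, 35)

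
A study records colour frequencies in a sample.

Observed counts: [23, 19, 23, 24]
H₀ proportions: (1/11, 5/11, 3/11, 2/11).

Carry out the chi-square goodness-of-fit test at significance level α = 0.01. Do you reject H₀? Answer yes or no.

n = 89; E_i = n·p_i = [8.09, 40.45, 24.27, 16.18]
χ² = (23−8.09)²/8.09 + (19−40.45)²/40.45 + (23−24.27)²/24.27 + (24−16.18)²/16.18 = 42.6951
df = 3
p-value (upper-tail) = 0.00000
At α=0.01: p < α → reject H₀

reject H₀: yes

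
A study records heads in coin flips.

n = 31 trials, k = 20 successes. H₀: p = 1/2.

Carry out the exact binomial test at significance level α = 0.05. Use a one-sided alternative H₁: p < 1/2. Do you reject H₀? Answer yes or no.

reject H₀: no

Exact binomial: n=31, k=20, p₀=1/2=0.5000
P(X≤20) from Σ C(n,i)·p₀^i·(1−p₀)^(n−i)
p-value (one-sided, H₁ less) = 0.96462
At α=0.05: p ≥ α → fail to reject H₀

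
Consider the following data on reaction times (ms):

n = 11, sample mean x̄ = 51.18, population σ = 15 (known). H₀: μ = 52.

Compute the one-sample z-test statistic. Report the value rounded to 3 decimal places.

SE = σ/√n = 15/√11 = 4.5227
z = (x̄−μ₀)/SE = (51.18−52)/4.5227 = -0.1813

test statistic = -0.181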